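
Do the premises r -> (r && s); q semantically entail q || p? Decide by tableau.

Initial set: {T (r -> (r && s)); T q; F (q || p)}.
F (q || p): α-rule — add F q, F p.
× closes — contains both q and !q.
All 1 branch closes.
Every branch closed, so the premises entail the conclusion.

Yes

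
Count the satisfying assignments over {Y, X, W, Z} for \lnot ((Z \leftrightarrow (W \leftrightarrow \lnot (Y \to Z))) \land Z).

12

Initial set: {\lnot ((Z \leftrightarrow (W \leftrightarrow \lnot (Y \to Z))) \land Z)}.
\lnot ((Z \leftrightarrow (W \leftrightarrow \lnot (Y \to Z))) \land Z): β-rule — branch into \lnot (Z \leftrightarrow (W \leftrightarrow \lnot (Y \to Z)))  //  \lnot Z.
  branch 1 (add \lnot (Z \leftrightarrow (W \leftrightarrow \lnot (Y \to Z)))):
    \lnot (Z \leftrightarrow (W \leftrightarrow \lnot (Y \to Z))): β-rule — branch into Z, \lnot (W \leftrightarrow \lnot (Y \to Z))  //  \lnot Z, (W \leftrightarrow \lnot (Y \to Z)).
      branch 1.1 (add Z, \lnot (W \leftrightarrow \lnot (Y \to Z))):
        \lnot (W \leftrightarrow \lnot (Y \to Z)): β-rule — branch into W, \lnot \lnot (Y \to Z)  //  \lnot W, \lnot (Y \to Z).
          branch 1.1.1 (add W, \lnot \lnot (Y \to Z)):
            \lnot \lnot (Y \to Z): β-rule — branch into \lnot Y  //  Z.
              branch 1.1.1.1 (add \lnot Y):
                ○ open, literals {W=1, Y=0, Z=1}.
              branch 1.1.1.2 (add Z):
                ○ open, literals {W=1, Z=1}.
          branch 1.1.2 (add \lnot W, \lnot (Y \to Z)):
            \lnot (Y \to Z): α-rule — add Y, \lnot Z.
            × closes — contains both Z and \lnot Z.
      branch 1.2 (add \lnot Z, (W \leftrightarrow \lnot (Y \to Z))):
        (W \leftrightarrow \lnot (Y \to Z)): β-rule — branch into W, \lnot (Y \to Z)  //  \lnot W, \lnot \lnot (Y \to Z).
          branch 1.2.1 (add W, \lnot (Y \to Z)):
            \lnot (Y \to Z): α-rule — add Y, \lnot Z.
            ○ open, literals {W=1, Y=1, Z=0}.
          branch 1.2.2 (add \lnot W, \lnot \lnot (Y \to Z)):
            \lnot \lnot (Y \to Z): β-rule — branch into \lnot Y  //  Z.
              branch 1.2.2.1 (add \lnot Y):
                ○ open, literals {W=0, Y=0, Z=0}.
              branch 1.2.2.2 (add Z):
                × closes — contains both Z and \lnot Z.
  branch 2 (add \lnot Z):
    ○ open, literals {Z=0}.
2 branches closed, 5 open.
Each open branch fixes some atoms; the unmentioned ones are free. Counting distinct full assignments: branch {W=1, Y=0, Z=1} (X) contributes 2 new; branch {W=1, Z=1} (Y, X) contributes 2 new; branch {W=1, Y=1, Z=0} (X) contributes 2 new; branch {W=0, Y=0, Z=0} (X) contributes 2 new; branch {Z=0} (Y, X, W) contributes 4 new. Total: 12.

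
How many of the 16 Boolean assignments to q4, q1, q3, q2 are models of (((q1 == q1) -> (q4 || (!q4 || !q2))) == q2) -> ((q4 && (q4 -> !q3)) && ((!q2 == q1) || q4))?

10

Initial set: {((((q1 == q1) -> (q4 || (!q4 || !q2))) == q2) -> ((q4 && (q4 -> !q3)) && ((!q2 == q1) || q4)))}.
((((q1 == q1) -> (q4 || (!q4 || !q2))) == q2) -> ((q4 && (q4 -> !q3)) && ((!q2 == q1) || q4))): β-rule — branch into !(((q1 == q1) -> (q4 || (!q4 || !q2))) == q2)  //  ((q4 && (q4 -> !q3)) && ((!q2 == q1) || q4)).
  branch 1 (add !(((q1 == q1) -> (q4 || (!q4 || !q2))) == q2)):
    !(((q1 == q1) -> (q4 || (!q4 || !q2))) == q2): β-rule — branch into ((q1 == q1) -> (q4 || (!q4 || !q2))), !q2  //  !((q1 == q1) -> (q4 || (!q4 || !q2))), q2.
      branch 1.1 (add ((q1 == q1) -> (q4 || (!q4 || !q2))), !q2):
        ((q1 == q1) -> (q4 || (!q4 || !q2))): β-rule — branch into !(q1 == q1)  //  (q4 || (!q4 || !q2)).
          branch 1.1.1 (add !(q1 == q1)):
            !(q1 == q1): β-rule — branch into q1, !q1  //  !q1, q1.
              branch 1.1.1.1 (add q1, !q1):
                × closes — contains both q1 and !q1.
              branch 1.1.1.2 (add !q1, q1):
                × closes — contains both q1 and !q1.
          branch 1.1.2 (add (q4 || (!q4 || !q2))):
            (q4 || (!q4 || !q2)): β-rule — branch into q4  //  (!q4 || !q2).
              branch 1.1.2.1 (add q4):
                ○ open, literals {q2=0, q4=1}.
              branch 1.1.2.2 (add (!q4 || !q2)):
                (!q4 || !q2): β-rule — branch into !q4  //  !q2.
                  branch 1.1.2.2.1 (add !q4):
                    ○ open, literals {q2=0, q4=0}.
                  branch 1.1.2.2.2 (add !q2):
                    ○ open, literals {q2=0}.
      branch 1.2 (add !((q1 == q1) -> (q4 || (!q4 || !q2))), q2):
        !((q1 == q1) -> (q4 || (!q4 || !q2))): α-rule — add (q1 == q1), !(q4 || (!q4 || !q2)).
        !(q4 || (!q4 || !q2)): α-rule — add !q4, !(!q4 || !q2).
        !(!q4 || !q2): α-rule — add !!q4, !!q2.
        × closes — contains both q4 and !q4.
  branch 2 (add ((q4 && (q4 -> !q3)) && ((!q2 == q1) || q4))):
    ((q4 && (q4 -> !q3)) && ((!q2 == q1) || q4)): α-rule — add (q4 && (q4 -> !q3)), ((!q2 == q1) || q4).
    (q4 && (q4 -> !q3)): α-rule — add q4, (q4 -> !q3).
    ((!q2 == q1) || q4): β-rule — branch into (!q2 == q1)  //  q4.
      branch 2.1 (add (!q2 == q1)):
        (q4 -> !q3): β-rule — branch into !q4  //  !q3.
          branch 2.1.1 (add !q4):
            × closes — contains both q4 and !q4.
          branch 2.1.2 (add !q3):
            (!q2 == q1): β-rule — branch into !q2, q1  //  !!q2, !q1.
              branch 2.1.2.1 (add !q2, q1):
                ○ open, literals {q1=1, q2=0, q3=0, q4=1}.
              branch 2.1.2.2 (add !!q2, !q1):
                ○ open, literals {q1=0, q2=1, q3=0, q4=1}.
      branch 2.2 (add q4):
        (q4 -> !q3): β-rule — branch into !q4  //  !q3.
          branch 2.2.1 (add !q4):
            × closes — contains both q4 and !q4.
          branch 2.2.2 (add !q3):
            ○ open, literals {q3=0, q4=1}.
5 branches closed, 6 open.
Each open branch fixes some atoms; the unmentioned ones are free. Counting distinct full assignments: branch {q2=0, q4=1} (q1, q3) contributes 4 new; branch {q2=0, q4=0} (q1, q3) contributes 4 new; branch {q2=0} (q4, q1, q3) contributes 0 new; branch {q1=1, q2=0, q3=0, q4=1} (none free) contributes 0 new; branch {q1=0, q2=1, q3=0, q4=1} (none free) contributes 1 new; branch {q3=0, q4=1} (q1, q2) contributes 1 new. Total: 10.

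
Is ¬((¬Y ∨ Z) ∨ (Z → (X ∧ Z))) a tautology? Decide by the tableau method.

Assume the negation and expand:
Initial set: {¬¬((¬Y ∨ Z) ∨ (Z → (X ∧ Z)))}.
¬¬((¬Y ∨ Z) ∨ (Z → (X ∧ Z))): β-rule — branch into (¬Y ∨ Z)  //  (Z → (X ∧ Z)).
  branch 1 (add (¬Y ∨ Z)):
    (¬Y ∨ Z): β-rule — branch into ¬Y  //  Z.
      branch 1.1 (add ¬Y):
        ○ open, literals {Y=false}.
      branch 1.2 (add Z):
        ○ open, literals {Z=true}.
  branch 2 (add (Z → (X ∧ Z))):
    (Z → (X ∧ Z)): β-rule — branch into ¬Z  //  (X ∧ Z).
      branch 2.1 (add ¬Z):
        ○ open, literals {Z=false}.
      branch 2.2 (add (X ∧ Z)):
        (X ∧ Z): α-rule — add X, Z.
        ○ open, literals {X=true, Z=true}.
0 branches closed, 4 open.
An open branch gives a countermodel: Y=false (unmentioned atoms arbitrary); under it the original formula is false.

Not valid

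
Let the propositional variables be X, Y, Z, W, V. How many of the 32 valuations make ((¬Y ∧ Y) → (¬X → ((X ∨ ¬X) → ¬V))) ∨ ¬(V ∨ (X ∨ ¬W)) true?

Initial set: {(((¬Y ∧ Y) → (¬X → ((X ∨ ¬X) → ¬V))) ∨ ¬(V ∨ (X ∨ ¬W)))}.
(((¬Y ∧ Y) → (¬X → ((X ∨ ¬X) → ¬V))) ∨ ¬(V ∨ (X ∨ ¬W))): β-rule — branch into ((¬Y ∧ Y) → (¬X → ((X ∨ ¬X) → ¬V)))  //  ¬(V ∨ (X ∨ ¬W)).
  branch 1 (add ((¬Y ∧ Y) → (¬X → ((X ∨ ¬X) → ¬V)))):
    ((¬Y ∧ Y) → (¬X → ((X ∨ ¬X) → ¬V))): β-rule — branch into ¬(¬Y ∧ Y)  //  (¬X → ((X ∨ ¬X) → ¬V)).
      branch 1.1 (add ¬(¬Y ∧ Y)):
        ¬(¬Y ∧ Y): β-rule — branch into ¬¬Y  //  ¬Y.
          branch 1.1.1 (add ¬¬Y):
            ○ open, literals {Y=T}.
          branch 1.1.2 (add ¬Y):
            ○ open, literals {Y=F}.
      branch 1.2 (add (¬X → ((X ∨ ¬X) → ¬V))):
        (¬X → ((X ∨ ¬X) → ¬V)): β-rule — branch into ¬¬X  //  ((X ∨ ¬X) → ¬V).
          branch 1.2.1 (add ¬¬X):
            ○ open, literals {X=T}.
          branch 1.2.2 (add ((X ∨ ¬X) → ¬V)):
            ((X ∨ ¬X) → ¬V): β-rule — branch into ¬(X ∨ ¬X)  //  ¬V.
              branch 1.2.2.1 (add ¬(X ∨ ¬X)):
                ¬(X ∨ ¬X): α-rule — add ¬X, ¬¬X.
                × closes — contains both X and ¬X.
              branch 1.2.2.2 (add ¬V):
                ○ open, literals {V=F}.
  branch 2 (add ¬(V ∨ (X ∨ ¬W))):
    ¬(V ∨ (X ∨ ¬W)): α-rule — add ¬V, ¬(X ∨ ¬W).
    ¬(X ∨ ¬W): α-rule — add ¬X, ¬¬W.
    ○ open, literals {V=F, W=T, X=F}.
1 branch closed, 5 open.
Each open branch fixes some atoms; the unmentioned ones are free. Counting distinct full assignments: branch {Y=T} (X, Z, W, V) contributes 16 new; branch {Y=F} (X, Z, W, V) contributes 16 new; branch {X=T} (Y, Z, W, V) contributes 0 new; branch {V=F} (X, Y, Z, W) contributes 0 new; branch {V=F, W=T, X=F} (Y, Z) contributes 0 new. Total: 32.

32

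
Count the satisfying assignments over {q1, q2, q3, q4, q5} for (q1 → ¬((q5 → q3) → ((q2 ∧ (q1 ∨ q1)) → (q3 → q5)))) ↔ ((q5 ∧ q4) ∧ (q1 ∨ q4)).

14

Initial set: {((q1 → ¬((q5 → q3) → ((q2 ∧ (q1 ∨ q1)) → (q3 → q5)))) ↔ ((q5 ∧ q4) ∧ (q1 ∨ q4)))}.
((q1 → ¬((q5 → q3) → ((q2 ∧ (q1 ∨ q1)) → (q3 → q5)))) ↔ ((q5 ∧ q4) ∧ (q1 ∨ q4))): β-rule — branch into (q1 → ¬((q5 → q3) → ((q2 ∧ (q1 ∨ q1)) → (q3 → q5)))), ((q5 ∧ q4) ∧ (q1 ∨ q4))  //  ¬(q1 → ¬((q5 → q3) → ((q2 ∧ (q1 ∨ q1)) → (q3 → q5)))), ¬((q5 ∧ q4) ∧ (q1 ∨ q4)).
  branch 1 (add (q1 → ¬((q5 → q3) → ((q2 ∧ (q1 ∨ q1)) → (q3 → q5)))), ((q5 ∧ q4) ∧ (q1 ∨ q4))):
    ((q5 ∧ q4) ∧ (q1 ∨ q4)): α-rule — add (q5 ∧ q4), (q1 ∨ q4).
    (q5 ∧ q4): α-rule — add q5, q4.
    (q1 → ¬((q5 → q3) → ((q2 ∧ (q1 ∨ q1)) → (q3 → q5)))): β-rule — branch into ¬q1  //  ¬((q5 → q3) → ((q2 ∧ (q1 ∨ q1)) → (q3 → q5))).
      branch 1.1 (add ¬q1):
        (q1 ∨ q4): β-rule — branch into q1  //  q4.
          branch 1.1.1 (add q1):
            × closes — contains both q1 and ¬q1.
          branch 1.1.2 (add q4):
            ○ open, literals {q1=0, q4=1, q5=1}.
      branch 1.2 (add ¬((q5 → q3) → ((q2 ∧ (q1 ∨ q1)) → (q3 → q5)))):
        ¬((q5 → q3) → ((q2 ∧ (q1 ∨ q1)) → (q3 → q5))): α-rule — add (q5 → q3), ¬((q2 ∧ (q1 ∨ q1)) → (q3 → q5)).
        ¬((q2 ∧ (q1 ∨ q1)) → (q3 → q5)): α-rule — add (q2 ∧ (q1 ∨ q1)), ¬(q3 → q5).
        (q2 ∧ (q1 ∨ q1)): α-rule — add q2, (q1 ∨ q1).
        ¬(q3 → q5): α-rule — add q3, ¬q5.
        × closes — contains both q5 and ¬q5.
  branch 2 (add ¬(q1 → ¬((q5 → q3) → ((q2 ∧ (q1 ∨ q1)) → (q3 → q5)))), ¬((q5 ∧ q4) ∧ (q1 ∨ q4))):
    ¬(q1 → ¬((q5 → q3) → ((q2 ∧ (q1 ∨ q1)) → (q3 → q5)))): α-rule — add q1, ¬¬((q5 → q3) → ((q2 ∧ (q1 ∨ q1)) → (q3 → q5))).
    ¬((q5 ∧ q4) ∧ (q1 ∨ q4)): β-rule — branch into ¬(q5 ∧ q4)  //  ¬(q1 ∨ q4).
      branch 2.1 (add ¬(q5 ∧ q4)):
        ¬¬((q5 → q3) → ((q2 ∧ (q1 ∨ q1)) → (q3 → q5))): β-rule — branch into ¬(q5 → q3)  //  ((q2 ∧ (q1 ∨ q1)) → (q3 → q5)).
          branch 2.1.1 (add ¬(q5 → q3)):
            ¬(q5 → q3): α-rule — add q5, ¬q3.
            ¬(q5 ∧ q4): β-rule — branch into ¬q5  //  ¬q4.
              branch 2.1.1.1 (add ¬q5):
                × closes — contains both q5 and ¬q5.
              branch 2.1.1.2 (add ¬q4):
                ○ open, literals {q1=1, q3=0, q4=0, q5=1}.
          branch 2.1.2 (add ((q2 ∧ (q1 ∨ q1)) → (q3 → q5))):
            ¬(q5 ∧ q4): β-rule — branch into ¬q5  //  ¬q4.
              branch 2.1.2.1 (add ¬q5):
                ((q2 ∧ (q1 ∨ q1)) → (q3 → q5)): β-rule — branch into ¬(q2 ∧ (q1 ∨ q1))  //  (q3 → q5).
                  branch 2.1.2.1.1 (add ¬(q2 ∧ (q1 ∨ q1))):
                    ¬(q2 ∧ (q1 ∨ q1)): β-rule — branch into ¬q2  //  ¬(q1 ∨ q1).
                      branch 2.1.2.1.1.1 (add ¬q2):
                        ○ open, literals {q1=1, q2=0, q5=0}.
                      branch 2.1.2.1.1.2 (add ¬(q1 ∨ q1)):
                        ¬(q1 ∨ q1): α-rule — add ¬q1, ¬q1.
                        × closes — contains both q1 and ¬q1.
                  branch 2.1.2.1.2 (add (q3 → q5)):
                    (q3 → q5): β-rule — branch into ¬q3  //  q5.
                      branch 2.1.2.1.2.1 (add ¬q3):
                        ○ open, literals {q1=1, q3=0, q5=0}.
                      branch 2.1.2.1.2.2 (add q5):
                        × closes — contains both q5 and ¬q5.
              branch 2.1.2.2 (add ¬q4):
                ((q2 ∧ (q1 ∨ q1)) → (q3 → q5)): β-rule — branch into ¬(q2 ∧ (q1 ∨ q1))  //  (q3 → q5).
                  branch 2.1.2.2.1 (add ¬(q2 ∧ (q1 ∨ q1))):
                    ¬(q2 ∧ (q1 ∨ q1)): β-rule — branch into ¬q2  //  ¬(q1 ∨ q1).
                      branch 2.1.2.2.1.1 (add ¬q2):
                        ○ open, literals {q1=1, q2=0, q4=0}.
                      branch 2.1.2.2.1.2 (add ¬(q1 ∨ q1)):
                        ¬(q1 ∨ q1): α-rule — add ¬q1, ¬q1.
                        × closes — contains both q1 and ¬q1.
                  branch 2.1.2.2.2 (add (q3 → q5)):
                    (q3 → q5): β-rule — branch into ¬q3  //  q5.
                      branch 2.1.2.2.2.1 (add ¬q3):
                        ○ open, literals {q1=1, q3=0, q4=0}.
                      branch 2.1.2.2.2.2 (add q5):
                        ○ open, literals {q1=1, q4=0, q5=1}.
      branch 2.2 (add ¬(q1 ∨ q4)):
        ¬(q1 ∨ q4): α-rule — add ¬q1, ¬q4.
        × closes — contains both q1 and ¬q1.
7 branches closed, 7 open.
Each open branch fixes some atoms; the unmentioned ones are free. Counting distinct full assignments: branch {q1=0, q4=1, q5=1} (q2, q3) contributes 4 new; branch {q1=1, q3=0, q4=0, q5=1} (q2) contributes 2 new; branch {q1=1, q2=0, q5=0} (q3, q4) contributes 4 new; branch {q1=1, q3=0, q5=0} (q2, q4) contributes 2 new; branch {q1=1, q2=0, q4=0} (q3, q5) contributes 1 new; branch {q1=1, q3=0, q4=0} (q2, q5) contributes 0 new; branch {q1=1, q4=0, q5=1} (q2, q3) contributes 1 new. Total: 14.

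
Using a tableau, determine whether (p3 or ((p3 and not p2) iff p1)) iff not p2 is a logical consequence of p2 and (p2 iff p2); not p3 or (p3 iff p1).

No

Initial set: {(p2 and (p2 iff p2)); (not p3 or (p3 iff p1)); not ((p3 or ((p3 and not p2) iff p1)) iff not p2)}.
(p2 and (p2 iff p2)): α-rule — add p2, (p2 iff p2).
(not p3 or (p3 iff p1)): β-rule — branch into not p3  //  (p3 iff p1).
  branch 1 (add not p3):
    not ((p3 or ((p3 and not p2) iff p1)) iff not p2): β-rule — branch into (p3 or ((p3 and not p2) iff p1)), not not p2  //  not (p3 or ((p3 and not p2) iff p1)), not p2.
      branch 1.1 (add (p3 or ((p3 and not p2) iff p1)), not not p2):
        (p2 iff p2): β-rule — branch into p2, p2  //  not p2, not p2.
          branch 1.1.1 (add p2, p2):
            (p3 or ((p3 and not p2) iff p1)): β-rule — branch into p3  //  ((p3 and not p2) iff p1).
              branch 1.1.1.1 (add p3):
                × closes — contains both p3 and not p3.
              branch 1.1.1.2 (add ((p3 and not p2) iff p1)):
                ((p3 and not p2) iff p1): β-rule — branch into (p3 and not p2), p1  //  not (p3 and not p2), not p1.
                  branch 1.1.1.2.1 (add (p3 and not p2), p1):
                    (p3 and not p2): α-rule — add p3, not p2.
                    × closes — contains both p3 and not p3.
                  branch 1.1.1.2.2 (add not (p3 and not p2), not p1):
                    not (p3 and not p2): β-rule — branch into not p3  //  not not p2.
                      branch 1.1.1.2.2.1 (add not p3):
                        ○ open, literals {p1=false, p2=true, p3=false}.
                      branch 1.1.1.2.2.2 (add not not p2):
                        ○ open, literals {p1=false, p2=true, p3=false}.
          branch 1.1.2 (add not p2, not p2):
            × closes — contains both p2 and not p2.
      branch 1.2 (add not (p3 or ((p3 and not p2) iff p1)), not p2):
        × closes — contains both p2 and not p2.
  branch 2 (add (p3 iff p1)):
    not ((p3 or ((p3 and not p2) iff p1)) iff not p2): β-rule — branch into (p3 or ((p3 and not p2) iff p1)), not not p2  //  not (p3 or ((p3 and not p2) iff p1)), not p2.
      branch 2.1 (add (p3 or ((p3 and not p2) iff p1)), not not p2):
        (p2 iff p2): β-rule — branch into p2, p2  //  not p2, not p2.
          branch 2.1.1 (add p2, p2):
            (p3 iff p1): β-rule — branch into p3, p1  //  not p3, not p1.
              branch 2.1.1.1 (add p3, p1):
                (p3 or ((p3 and not p2) iff p1)): β-rule — branch into p3  //  ((p3 and not p2) iff p1).
                  branch 2.1.1.1.1 (add p3):
                    ○ open, literals {p1=true, p2=true, p3=true}.
                  branch 2.1.1.1.2 (add ((p3 and not p2) iff p1)):
                    ((p3 and not p2) iff p1): β-rule — branch into (p3 and not p2), p1  //  not (p3 and not p2), not p1.
                      branch 2.1.1.1.2.1 (add (p3 and not p2), p1):
                        (p3 and not p2): α-rule — add p3, not p2.
                        × closes — contains both p2 and not p2.
                      branch 2.1.1.1.2.2 (add not (p3 and not p2), not p1):
                        × closes — contains both p1 and not p1.
              branch 2.1.1.2 (add not p3, not p1):
                (p3 or ((p3 and not p2) iff p1)): β-rule — branch into p3  //  ((p3 and not p2) iff p1).
                  branch 2.1.1.2.1 (add p3):
                    × closes — contains both p3 and not p3.
                  branch 2.1.1.2.2 (add ((p3 and not p2) iff p1)):
                    ((p3 and not p2) iff p1): β-rule — branch into (p3 and not p2), p1  //  not (p3 and not p2), not p1.
                      branch 2.1.1.2.2.1 (add (p3 and not p2), p1):
                        × closes — contains both p1 and not p1.
                      branch 2.1.1.2.2.2 (add not (p3 and not p2), not p1):
                        not (p3 and not p2): β-rule — branch into not p3  //  not not p2.
                          branch 2.1.1.2.2.2.1 (add not p3):
                            ○ open, literals {p1=false, p2=true, p3=false}.
                          branch 2.1.1.2.2.2.2 (add not not p2):
                            ○ open, literals {p1=false, p2=true, p3=false}.
          branch 2.1.2 (add not p2, not p2):
            × closes — contains both p2 and not p2.
      branch 2.2 (add not (p3 or ((p3 and not p2) iff p1)), not p2):
        × closes — contains both p2 and not p2.
10 branches closed, 5 open.
An open branch gives a countermodel: p1=false, p2=true, p3=false (unmentioned atoms arbitrary); the premises hold there but the conclusion fails.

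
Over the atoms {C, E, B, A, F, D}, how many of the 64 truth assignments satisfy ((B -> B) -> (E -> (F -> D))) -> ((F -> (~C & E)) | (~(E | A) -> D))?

Initial set: {(((B -> B) -> (E -> (F -> D))) -> ((F -> (~C & E)) | (~(E | A) -> D)))}.
(((B -> B) -> (E -> (F -> D))) -> ((F -> (~C & E)) | (~(E | A) -> D))): β-rule — branch into ~((B -> B) -> (E -> (F -> D)))  //  ((F -> (~C & E)) | (~(E | A) -> D)).
  branch 1 (add ~((B -> B) -> (E -> (F -> D)))):
    ~((B -> B) -> (E -> (F -> D))): α-rule — add (B -> B), ~(E -> (F -> D)).
    ~(E -> (F -> D)): α-rule — add E, ~(F -> D).
    ~(F -> D): α-rule — add F, ~D.
    (B -> B): β-rule — branch into ~B  //  B.
      branch 1.1 (add ~B):
        ○ open, literals {B=F, D=F, E=T, F=T}.
      branch 1.2 (add B):
        ○ open, literals {B=T, D=F, E=T, F=T}.
  branch 2 (add ((F -> (~C & E)) | (~(E | A) -> D))):
    ((F -> (~C & E)) | (~(E | A) -> D)): β-rule — branch into (F -> (~C & E))  //  (~(E | A) -> D).
      branch 2.1 (add (F -> (~C & E))):
        (F -> (~C & E)): β-rule — branch into ~F  //  (~C & E).
          branch 2.1.1 (add ~F):
            ○ open, literals {F=F}.
          branch 2.1.2 (add (~C & E)):
            (~C & E): α-rule — add ~C, E.
            ○ open, literals {C=F, E=T}.
      branch 2.2 (add (~(E | A) -> D)):
        (~(E | A) -> D): β-rule — branch into ~~(E | A)  //  D.
          branch 2.2.1 (add ~~(E | A)):
            ~~(E | A): β-rule — branch into E  //  A.
              branch 2.2.1.1 (add E):
                ○ open, literals {E=T}.
              branch 2.2.1.2 (add A):
                ○ open, literals {A=T}.
          branch 2.2.2 (add D):
            ○ open, literals {D=T}.
0 branches closed, 7 open.
Each open branch fixes some atoms; the unmentioned ones are free. Counting distinct full assignments: branch {B=F, D=F, E=T, F=T} (C, A) contributes 4 new; branch {B=T, D=F, E=T, F=T} (C, A) contributes 4 new; branch {F=F} (C, E, B, A, D) contributes 32 new; branch {C=F, E=T} (B, A, F, D) contributes 4 new; branch {E=T} (C, B, A, F, D) contributes 4 new; branch {A=T} (C, E, B, F, D) contributes 8 new; branch {D=T} (C, E, B, A, F) contributes 4 new. Total: 60.

60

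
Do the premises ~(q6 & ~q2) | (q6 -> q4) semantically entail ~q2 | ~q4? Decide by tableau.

No

Initial set: {(~(q6 & ~q2) | (q6 -> q4)); ~(~q2 | ~q4)}.
~(~q2 | ~q4): α-rule — add ~~q2, ~~q4.
(~(q6 & ~q2) | (q6 -> q4)): β-rule — branch into ~(q6 & ~q2)  //  (q6 -> q4).
  branch 1 (add ~(q6 & ~q2)):
    ~(q6 & ~q2): β-rule — branch into ~q6  //  ~~q2.
      branch 1.1 (add ~q6):
        ○ open, literals {q2=1, q4=1, q6=0}.
      branch 1.2 (add ~~q2):
        ○ open, literals {q2=1, q4=1}.
  branch 2 (add (q6 -> q4)):
    (q6 -> q4): β-rule — branch into ~q6  //  q4.
      branch 2.1 (add ~q6):
        ○ open, literals {q2=1, q4=1, q6=0}.
      branch 2.2 (add q4):
        ○ open, literals {q2=1, q4=1}.
0 branches closed, 4 open.
An open branch gives a countermodel: q2=1, q4=1, q6=0 (unmentioned atoms arbitrary); the premises hold there but the conclusion fails.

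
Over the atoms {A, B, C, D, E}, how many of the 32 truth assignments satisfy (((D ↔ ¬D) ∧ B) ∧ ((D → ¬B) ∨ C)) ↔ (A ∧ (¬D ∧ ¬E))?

Initial set: {((((D ↔ ¬D) ∧ B) ∧ ((D → ¬B) ∨ C)) ↔ (A ∧ (¬D ∧ ¬E)))}.
((((D ↔ ¬D) ∧ B) ∧ ((D → ¬B) ∨ C)) ↔ (A ∧ (¬D ∧ ¬E))): β-rule — branch into (((D ↔ ¬D) ∧ B) ∧ ((D → ¬B) ∨ C)), (A ∧ (¬D ∧ ¬E))  //  ¬(((D ↔ ¬D) ∧ B) ∧ ((D → ¬B) ∨ C)), ¬(A ∧ (¬D ∧ ¬E)).
  branch 1 (add (((D ↔ ¬D) ∧ B) ∧ ((D → ¬B) ∨ C)), (A ∧ (¬D ∧ ¬E))):
    (((D ↔ ¬D) ∧ B) ∧ ((D → ¬B) ∨ C)): α-rule — add ((D ↔ ¬D) ∧ B), ((D → ¬B) ∨ C).
    (A ∧ (¬D ∧ ¬E)): α-rule — add A, (¬D ∧ ¬E).
    ((D ↔ ¬D) ∧ B): α-rule — add (D ↔ ¬D), B.
    (¬D ∧ ¬E): α-rule — add ¬D, ¬E.
    ((D → ¬B) ∨ C): β-rule — branch into (D → ¬B)  //  C.
      branch 1.1 (add (D → ¬B)):
        (D ↔ ¬D): β-rule — branch into D, ¬D  //  ¬D, ¬¬D.
          branch 1.1.1 (add D, ¬D):
            × closes — contains both D and ¬D.
          branch 1.1.2 (add ¬D, ¬¬D):
            × closes — contains both D and ¬D.
      branch 1.2 (add C):
        (D ↔ ¬D): β-rule — branch into D, ¬D  //  ¬D, ¬¬D.
          branch 1.2.1 (add D, ¬D):
            × closes — contains both D and ¬D.
          branch 1.2.2 (add ¬D, ¬¬D):
            × closes — contains both D and ¬D.
  branch 2 (add ¬(((D ↔ ¬D) ∧ B) ∧ ((D → ¬B) ∨ C)), ¬(A ∧ (¬D ∧ ¬E))):
    ¬(((D ↔ ¬D) ∧ B) ∧ ((D → ¬B) ∨ C)): β-rule — branch into ¬((D ↔ ¬D) ∧ B)  //  ¬((D → ¬B) ∨ C).
      branch 2.1 (add ¬((D ↔ ¬D) ∧ B)):
        ¬(A ∧ (¬D ∧ ¬E)): β-rule — branch into ¬A  //  ¬(¬D ∧ ¬E).
          branch 2.1.1 (add ¬A):
            ¬((D ↔ ¬D) ∧ B): β-rule — branch into ¬(D ↔ ¬D)  //  ¬B.
              branch 2.1.1.1 (add ¬(D ↔ ¬D)):
                ¬(D ↔ ¬D): β-rule — branch into D, ¬¬D  //  ¬D, ¬D.
                  branch 2.1.1.1.1 (add D, ¬¬D):
                    ○ open, literals {A=F, D=T}.
                  branch 2.1.1.1.2 (add ¬D, ¬D):
                    ○ open, literals {A=F, D=F}.
              branch 2.1.1.2 (add ¬B):
                ○ open, literals {A=F, B=F}.
          branch 2.1.2 (add ¬(¬D ∧ ¬E)):
            ¬((D ↔ ¬D) ∧ B): β-rule — branch into ¬(D ↔ ¬D)  //  ¬B.
              branch 2.1.2.1 (add ¬(D ↔ ¬D)):
                ¬(¬D ∧ ¬E): β-rule — branch into ¬¬D  //  ¬¬E.
                  branch 2.1.2.1.1 (add ¬¬D):
                    ¬(D ↔ ¬D): β-rule — branch into D, ¬¬D  //  ¬D, ¬D.
                      branch 2.1.2.1.1.1 (add D, ¬¬D):
                        ○ open, literals {D=T}.
                      branch 2.1.2.1.1.2 (add ¬D, ¬D):
                        × closes — contains both D and ¬D.
                  branch 2.1.2.1.2 (add ¬¬E):
                    ¬(D ↔ ¬D): β-rule — branch into D, ¬¬D  //  ¬D, ¬D.
                      branch 2.1.2.1.2.1 (add D, ¬¬D):
                        ○ open, literals {D=T, E=T}.
                      branch 2.1.2.1.2.2 (add ¬D, ¬D):
                        ○ open, literals {D=F, E=T}.
              branch 2.1.2.2 (add ¬B):
                ¬(¬D ∧ ¬E): β-rule — branch into ¬¬D  //  ¬¬E.
                  branch 2.1.2.2.1 (add ¬¬D):
                    ○ open, literals {B=F, D=T}.
                  branch 2.1.2.2.2 (add ¬¬E):
                    ○ open, literals {B=F, E=T}.
      branch 2.2 (add ¬((D → ¬B) ∨ C)):
        ¬((D → ¬B) ∨ C): α-rule — add ¬(D → ¬B), ¬C.
        ¬(D → ¬B): α-rule — add D, ¬¬B.
        ¬(A ∧ (¬D ∧ ¬E)): β-rule — branch into ¬A  //  ¬(¬D ∧ ¬E).
          branch 2.2.1 (add ¬A):
            ○ open, literals {A=F, B=T, C=F, D=T}.
          branch 2.2.2 (add ¬(¬D ∧ ¬E)):
            ¬(¬D ∧ ¬E): β-rule — branch into ¬¬D  //  ¬¬E.
              branch 2.2.2.1 (add ¬¬D):
                ○ open, literals {B=T, C=F, D=T}.
              branch 2.2.2.2 (add ¬¬E):
                ○ open, literals {B=T, C=F, D=T, E=T}.
5 branches closed, 11 open.
Each open branch fixes some atoms; the unmentioned ones are free. Counting distinct full assignments: branch {A=F, D=T} (B, C, E) contributes 8 new; branch {A=F, D=F} (B, C, E) contributes 8 new; branch {A=F, B=F} (C, D, E) contributes 0 new; branch {D=T} (A, B, C, E) contributes 8 new; branch {D=T, E=T} (A, B, C) contributes 0 new; branch {D=F, E=T} (A, B, C) contributes 4 new; branch {B=F, D=T} (A, C, E) contributes 0 new; branch {B=F, E=T} (A, C, D) contributes 0 new; branch {A=F, B=T, C=F, D=T} (E) contributes 0 new; branch {B=T, C=F, D=T} (A, E) contributes 0 new; branch {B=T, C=F, D=T, E=T} (A) contributes 0 new. Total: 28.

28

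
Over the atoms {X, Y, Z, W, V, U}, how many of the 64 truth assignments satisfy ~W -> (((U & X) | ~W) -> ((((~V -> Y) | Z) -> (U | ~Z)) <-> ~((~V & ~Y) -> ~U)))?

44

Initial set: {T (~W -> (((U & X) | ~W) -> ((((~V -> Y) | Z) -> (U | ~Z)) <-> ~((~V & ~Y) -> ~U))))}.
T (~W -> (((U & X) | ~W) -> ((((~V -> Y) | Z) -> (U | ~Z)) <-> ~((~V & ~Y) -> ~U)))): β-rule — branch into F ~W  //  T (((U & X) | ~W) -> ((((~V -> Y) | Z) -> (U | ~Z)) <-> ~((~V & ~Y) -> ~U))).
  branch 1 (add F ~W):
    ○ open, literals {W=T}.
  branch 2 (add T (((U & X) | ~W) -> ((((~V -> Y) | Z) -> (U | ~Z)) <-> ~((~V & ~Y) -> ~U)))):
    T (((U & X) | ~W) -> ((((~V -> Y) | Z) -> (U | ~Z)) <-> ~((~V & ~Y) -> ~U))): β-rule — branch into F ((U & X) | ~W)  //  T ((((~V -> Y) | Z) -> (U | ~Z)) <-> ~((~V & ~Y) -> ~U)).
      branch 2.1 (add F ((U & X) | ~W)):
        F ((U & X) | ~W): α-rule — add F (U & X), F ~W.
        F (U & X): β-rule — branch into F U  //  F X.
          branch 2.1.1 (add F U):
            ○ open, literals {U=F, W=T}.
          branch 2.1.2 (add F X):
            ○ open, literals {W=T, X=F}.
      branch 2.2 (add T ((((~V -> Y) | Z) -> (U | ~Z)) <-> ~((~V & ~Y) -> ~U))):
        T ((((~V -> Y) | Z) -> (U | ~Z)) <-> ~((~V & ~Y) -> ~U)): β-rule — branch into T (((~V -> Y) | Z) -> (U | ~Z)), T ~((~V & ~Y) -> ~U)  //  F (((~V -> Y) | Z) -> (U | ~Z)), F ~((~V & ~Y) -> ~U).
          branch 2.2.1 (add T (((~V -> Y) | Z) -> (U | ~Z)), T ~((~V & ~Y) -> ~U)):
            T ~((~V & ~Y) -> ~U): α-rule — add T (~V & ~Y), F ~U.
            T (~V & ~Y): α-rule — add T ~V, T ~Y.
            T (((~V -> Y) | Z) -> (U | ~Z)): β-rule — branch into F ((~V -> Y) | Z)  //  T (U | ~Z).
              branch 2.2.1.1 (add F ((~V -> Y) | Z)):
                F ((~V -> Y) | Z): α-rule — add F (~V -> Y), F Z.
                F (~V -> Y): α-rule — add T ~V, F Y.
                ○ open, literals {U=T, V=F, Y=F, Z=F}.
              branch 2.2.1.2 (add T (U | ~Z)):
                T (U | ~Z): β-rule — branch into T U  //  T ~Z.
                  branch 2.2.1.2.1 (add T U):
                    ○ open, literals {U=T, V=F, Y=F}.
                  branch 2.2.1.2.2 (add T ~Z):
                    ○ open, literals {U=T, V=F, Y=F, Z=F}.
          branch 2.2.2 (add F (((~V -> Y) | Z) -> (U | ~Z)), F ~((~V & ~Y) -> ~U)):
            F (((~V -> Y) | Z) -> (U | ~Z)): α-rule — add T ((~V -> Y) | Z), F (U | ~Z).
            F (U | ~Z): α-rule — add F U, F ~Z.
            F ~((~V & ~Y) -> ~U): β-rule — branch into F (~V & ~Y)  //  T ~U.
              branch 2.2.2.1 (add F (~V & ~Y)):
                T ((~V -> Y) | Z): β-rule — branch into T (~V -> Y)  //  T Z.
                  branch 2.2.2.1.1 (add T (~V -> Y)):
                    F (~V & ~Y): β-rule — branch into F ~V  //  F ~Y.
                      branch 2.2.2.1.1.1 (add F ~V):
                        T (~V -> Y): β-rule — branch into F ~V  //  T Y.
                          branch 2.2.2.1.1.1.1 (add F ~V):
                            ○ open, literals {U=F, V=T, Z=T}.
                          branch 2.2.2.1.1.1.2 (add T Y):
                            ○ open, literals {U=F, V=T, Y=T, Z=T}.
                      branch 2.2.2.1.1.2 (add F ~Y):
                        T (~V -> Y): β-rule — branch into F ~V  //  T Y.
                          branch 2.2.2.1.1.2.1 (add F ~V):
                            ○ open, literals {U=F, V=T, Y=T, Z=T}.
                          branch 2.2.2.1.1.2.2 (add T Y):
                            ○ open, literals {U=F, Y=T, Z=T}.
                  branch 2.2.2.1.2 (add T Z):
                    F (~V & ~Y): β-rule — branch into F ~V  //  F ~Y.
                      branch 2.2.2.1.2.1 (add F ~V):
                        ○ open, literals {U=F, V=T, Z=T}.
                      branch 2.2.2.1.2.2 (add F ~Y):
                        ○ open, literals {U=F, Y=T, Z=T}.
              branch 2.2.2.2 (add T ~U):
                T ((~V -> Y) | Z): β-rule — branch into T (~V -> Y)  //  T Z.
                  branch 2.2.2.2.1 (add T (~V -> Y)):
                    T (~V -> Y): β-rule — branch into F ~V  //  T Y.
                      branch 2.2.2.2.1.1 (add F ~V):
                        ○ open, literals {U=F, V=T, Z=T}.
                      branch 2.2.2.2.1.2 (add T Y):
                        ○ open, literals {U=F, Y=T, Z=T}.
                  branch 2.2.2.2.2 (add T Z):
                    ○ open, literals {U=F, Z=T}.
0 branches closed, 15 open.
Each open branch fixes some atoms; the unmentioned ones are free. Counting distinct full assignments: branch {W=T} (X, Y, Z, V, U) contributes 32 new; branch {U=F, W=T} (X, Y, Z, V) contributes 0 new; branch {W=T, X=F} (Y, Z, V, U) contributes 0 new; branch {U=T, V=F, Y=F, Z=F} (X, W) contributes 2 new; branch {U=T, V=F, Y=F} (X, Z, W) contributes 2 new; branch {U=T, V=F, Y=F, Z=F} (X, W) contributes 0 new; branch {U=F, V=T, Z=T} (X, Y, W) contributes 4 new; branch {U=F, V=T, Y=T, Z=T} (X, W) contributes 0 new; branch {U=F, V=T, Y=T, Z=T} (X, W) contributes 0 new; branch {U=F, Y=T, Z=T} (X, W, V) contributes 2 new; branch {U=F, V=T, Z=T} (X, Y, W) contributes 0 new; branch {U=F, Y=T, Z=T} (X, W, V) contributes 0 new; branch {U=F, V=T, Z=T} (X, Y, W) contributes 0 new; branch {U=F, Y=T, Z=T} (X, W, V) contributes 0 new; branch {U=F, Z=T} (X, Y, W, V) contributes 2 new. Total: 44.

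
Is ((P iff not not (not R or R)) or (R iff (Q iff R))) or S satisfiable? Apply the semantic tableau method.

Satisfiable

Initial set: {(((P iff not not (not R or R)) or (R iff (Q iff R))) or S)}.
(((P iff not not (not R or R)) or (R iff (Q iff R))) or S): β-rule — branch into ((P iff not not (not R or R)) or (R iff (Q iff R)))  //  S.
  branch 1 (add ((P iff not not (not R or R)) or (R iff (Q iff R)))):
    ((P iff not not (not R or R)) or (R iff (Q iff R))): β-rule — branch into (P iff not not (not R or R))  //  (R iff (Q iff R)).
      branch 1.1 (add (P iff not not (not R or R))):
        (P iff not not (not R or R)): β-rule — branch into P, not not (not R or R)  //  not P, not not not (not R or R).
          branch 1.1.1 (add P, not not (not R or R)):
            not not (not R or R): drop double negation, giving (not R or R).
            (not R or R): β-rule — branch into not R  //  R.
              branch 1.1.1.1 (add not R):
                ○ open, literals {P=1, R=0}.
              branch 1.1.1.2 (add R):
                ○ open, literals {P=1, R=1}.
          branch 1.1.2 (add not P, not not not (not R or R)):
            not not not (not R or R): drop double negation, giving not (not R or R).
            not (not R or R): α-rule — add not not R, not R.
            × closes — contains both R and not R.
      branch 1.2 (add (R iff (Q iff R))):
        (R iff (Q iff R)): β-rule — branch into R, (Q iff R)  //  not R, not (Q iff R).
          branch 1.2.1 (add R, (Q iff R)):
            (Q iff R): β-rule — branch into Q, R  //  not Q, not R.
              branch 1.2.1.1 (add Q, R):
                ○ open, literals {Q=1, R=1}.
              branch 1.2.1.2 (add not Q, not R):
                × closes — contains both R and not R.
          branch 1.2.2 (add not R, not (Q iff R)):
            not (Q iff R): β-rule — branch into Q, not R  //  not Q, R.
              branch 1.2.2.1 (add Q, not R):
                ○ open, literals {Q=1, R=0}.
              branch 1.2.2.2 (add not Q, R):
                × closes — contains both R and not R.
  branch 2 (add S):
    ○ open, literals {S=1}.
3 branches closed, 5 open.
An open branch gives a satisfying assignment: P=1, R=0.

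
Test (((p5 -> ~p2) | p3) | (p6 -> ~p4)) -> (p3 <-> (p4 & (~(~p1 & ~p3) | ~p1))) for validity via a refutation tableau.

Assume the negation and expand:
Initial set: {~((((p5 -> ~p2) | p3) | (p6 -> ~p4)) -> (p3 <-> (p4 & (~(~p1 & ~p3) | ~p1))))}.
~((((p5 -> ~p2) | p3) | (p6 -> ~p4)) -> (p3 <-> (p4 & (~(~p1 & ~p3) | ~p1)))): α-rule — add (((p5 -> ~p2) | p3) | (p6 -> ~p4)), ~(p3 <-> (p4 & (~(~p1 & ~p3) | ~p1))).
(((p5 -> ~p2) | p3) | (p6 -> ~p4)): β-rule — branch into ((p5 -> ~p2) | p3)  //  (p6 -> ~p4).
  branch 1 (add ((p5 -> ~p2) | p3)):
    ~(p3 <-> (p4 & (~(~p1 & ~p3) | ~p1))): β-rule — branch into p3, ~(p4 & (~(~p1 & ~p3) | ~p1))  //  ~p3, (p4 & (~(~p1 & ~p3) | ~p1)).
      branch 1.1 (add p3, ~(p4 & (~(~p1 & ~p3) | ~p1))):
        ((p5 -> ~p2) | p3): β-rule — branch into (p5 -> ~p2)  //  p3.
          branch 1.1.1 (add (p5 -> ~p2)):
            ~(p4 & (~(~p1 & ~p3) | ~p1)): β-rule — branch into ~p4  //  ~(~(~p1 & ~p3) | ~p1).
              branch 1.1.1.1 (add ~p4):
                (p5 -> ~p2): β-rule — branch into ~p5  //  ~p2.
                  branch 1.1.1.1.1 (add ~p5):
                    ○ open, literals {p3=true, p4=false, p5=false}.
                  branch 1.1.1.1.2 (add ~p2):
                    ○ open, literals {p2=false, p3=true, p4=false}.
              branch 1.1.1.2 (add ~(~(~p1 & ~p3) | ~p1)):
                ~(~(~p1 & ~p3) | ~p1): α-rule — add ~~(~p1 & ~p3), ~~p1.
                ~~(~p1 & ~p3): α-rule — add ~p1, ~p3.
                × closes — contains both p1 and ~p1.
          branch 1.1.2 (add p3):
            ~(p4 & (~(~p1 & ~p3) | ~p1)): β-rule — branch into ~p4  //  ~(~(~p1 & ~p3) | ~p1).
              branch 1.1.2.1 (add ~p4):
                ○ open, literals {p3=true, p4=false}.
              branch 1.1.2.2 (add ~(~(~p1 & ~p3) | ~p1)):
                ~(~(~p1 & ~p3) | ~p1): α-rule — add ~~(~p1 & ~p3), ~~p1.
                ~~(~p1 & ~p3): α-rule — add ~p1, ~p3.
                × closes — contains both p1 and ~p1.
      branch 1.2 (add ~p3, (p4 & (~(~p1 & ~p3) | ~p1))):
        (p4 & (~(~p1 & ~p3) | ~p1)): α-rule — add p4, (~(~p1 & ~p3) | ~p1).
        ((p5 -> ~p2) | p3): β-rule — branch into (p5 -> ~p2)  //  p3.
          branch 1.2.1 (add (p5 -> ~p2)):
            (~(~p1 & ~p3) | ~p1): β-rule — branch into ~(~p1 & ~p3)  //  ~p1.
              branch 1.2.1.1 (add ~(~p1 & ~p3)):
                (p5 -> ~p2): β-rule — branch into ~p5  //  ~p2.
                  branch 1.2.1.1.1 (add ~p5):
                    ~(~p1 & ~p3): β-rule — branch into ~~p1  //  ~~p3.
                      branch 1.2.1.1.1.1 (add ~~p1):
                        ○ open, literals {p1=true, p3=false, p4=true, p5=false}.
                      branch 1.2.1.1.1.2 (add ~~p3):
                        × closes — contains both p3 and ~p3.
                  branch 1.2.1.1.2 (add ~p2):
                    ~(~p1 & ~p3): β-rule — branch into ~~p1  //  ~~p3.
                      branch 1.2.1.1.2.1 (add ~~p1):
                        ○ open, literals {p1=true, p2=false, p3=false, p4=true}.
                      branch 1.2.1.1.2.2 (add ~~p3):
                        × closes — contains both p3 and ~p3.
              branch 1.2.1.2 (add ~p1):
                (p5 -> ~p2): β-rule — branch into ~p5  //  ~p2.
                  branch 1.2.1.2.1 (add ~p5):
                    ○ open, literals {p1=false, p3=false, p4=true, p5=false}.
                  branch 1.2.1.2.2 (add ~p2):
                    ○ open, literals {p1=false, p2=false, p3=false, p4=true}.
          branch 1.2.2 (add p3):
            × closes — contains both p3 and ~p3.
  branch 2 (add (p6 -> ~p4)):
    ~(p3 <-> (p4 & (~(~p1 & ~p3) | ~p1))): β-rule — branch into p3, ~(p4 & (~(~p1 & ~p3) | ~p1))  //  ~p3, (p4 & (~(~p1 & ~p3) | ~p1)).
      branch 2.1 (add p3, ~(p4 & (~(~p1 & ~p3) | ~p1))):
        (p6 -> ~p4): β-rule — branch into ~p6  //  ~p4.
          branch 2.1.1 (add ~p6):
            ~(p4 & (~(~p1 & ~p3) | ~p1)): β-rule — branch into ~p4  //  ~(~(~p1 & ~p3) | ~p1).
              branch 2.1.1.1 (add ~p4):
                ○ open, literals {p3=true, p4=false, p6=false}.
              branch 2.1.1.2 (add ~(~(~p1 & ~p3) | ~p1)):
                ~(~(~p1 & ~p3) | ~p1): α-rule — add ~~(~p1 & ~p3), ~~p1.
                ~~(~p1 & ~p3): α-rule — add ~p1, ~p3.
                × closes — contains both p1 and ~p1.
          branch 2.1.2 (add ~p4):
            ~(p4 & (~(~p1 & ~p3) | ~p1)): β-rule — branch into ~p4  //  ~(~(~p1 & ~p3) | ~p1).
              branch 2.1.2.1 (add ~p4):
                ○ open, literals {p3=true, p4=false}.
              branch 2.1.2.2 (add ~(~(~p1 & ~p3) | ~p1)):
                ~(~(~p1 & ~p3) | ~p1): α-rule — add ~~(~p1 & ~p3), ~~p1.
                ~~(~p1 & ~p3): α-rule — add ~p1, ~p3.
                × closes — contains both p1 and ~p1.
      branch 2.2 (add ~p3, (p4 & (~(~p1 & ~p3) | ~p1))):
        (p4 & (~(~p1 & ~p3) | ~p1)): α-rule — add p4, (~(~p1 & ~p3) | ~p1).
        (p6 -> ~p4): β-rule — branch into ~p6  //  ~p4.
          branch 2.2.1 (add ~p6):
            (~(~p1 & ~p3) | ~p1): β-rule — branch into ~(~p1 & ~p3)  //  ~p1.
              branch 2.2.1.1 (add ~(~p1 & ~p3)):
                ~(~p1 & ~p3): β-rule — branch into ~~p1  //  ~~p3.
                  branch 2.2.1.1.1 (add ~~p1):
                    ○ open, literals {p1=true, p3=false, p4=true, p6=false}.
                  branch 2.2.1.1.2 (add ~~p3):
                    × closes — contains both p3 and ~p3.
              branch 2.2.1.2 (add ~p1):
                ○ open, literals {p1=false, p3=false, p4=true, p6=false}.
          branch 2.2.2 (add ~p4):
            × closes — contains both p4 and ~p4.
9 branches closed, 11 open.
An open branch gives a countermodel: p3=true, p4=false, p5=false (unmentioned atoms arbitrary); under it the original formula is false.

Not valid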